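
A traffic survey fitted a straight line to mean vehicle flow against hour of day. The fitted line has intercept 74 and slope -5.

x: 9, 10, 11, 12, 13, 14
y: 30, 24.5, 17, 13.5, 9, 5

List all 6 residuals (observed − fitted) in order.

x=9: ŷ = 74 − 5·9 = 29; e = 30 − 29 = 1
x=10: ŷ = 74 − 5·10 = 24; e = 24.5 − 24 = 0.5
x=11: ŷ = 74 − 5·11 = 19; e = 17 − 19 = -2
x=12: ŷ = 74 − 5·12 = 14; e = 13.5 − 14 = -0.5
x=13: ŷ = 74 − 5·13 = 9; e = 9 − 9 = 0
x=14: ŷ = 74 − 5·14 = 4; e = 5 − 4 = 1

1, 0.5, -2, -0.5, 0, 1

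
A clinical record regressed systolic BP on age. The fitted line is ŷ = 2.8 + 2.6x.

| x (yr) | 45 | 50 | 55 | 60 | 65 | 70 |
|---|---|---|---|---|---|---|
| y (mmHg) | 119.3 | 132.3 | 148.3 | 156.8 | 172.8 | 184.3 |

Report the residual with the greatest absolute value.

x=45: ŷ = 2.8 + 2.6·45 = 119.8; e = 119.3 − 119.8 = -0.5
x=50: ŷ = 2.8 + 2.6·50 = 132.8; e = 132.3 − 132.8 = -0.5
x=55: ŷ = 2.8 + 2.6·55 = 145.8; e = 148.3 − 145.8 = 2.5
x=60: ŷ = 2.8 + 2.6·60 = 158.8; e = 156.8 − 158.8 = -2
x=65: ŷ = 2.8 + 2.6·65 = 171.8; e = 172.8 − 171.8 = 1
x=70: ŷ = 2.8 + 2.6·70 = 184.8; e = 184.3 − 184.8 = -0.5
Largest |e| is 2.5 at x = 55, residual 2.5.

e = 2.5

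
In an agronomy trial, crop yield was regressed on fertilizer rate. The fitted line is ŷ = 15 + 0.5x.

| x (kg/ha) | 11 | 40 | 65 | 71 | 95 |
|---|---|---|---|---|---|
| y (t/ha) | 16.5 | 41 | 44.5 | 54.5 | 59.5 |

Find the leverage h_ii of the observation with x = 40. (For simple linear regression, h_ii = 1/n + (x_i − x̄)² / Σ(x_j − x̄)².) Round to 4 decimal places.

h = 0.2655

x̄ = (11 + 40 + 65 + 71 + 95)/5 = 56.4
Σ(x − x̄)² = 2061.16 + 268.96 + 73.96 + 213.16 + 1489.96 = 4107.2
h = 1/5 + (-16.4)²/4107.2 = 0.2 + 0.065485 = 0.2655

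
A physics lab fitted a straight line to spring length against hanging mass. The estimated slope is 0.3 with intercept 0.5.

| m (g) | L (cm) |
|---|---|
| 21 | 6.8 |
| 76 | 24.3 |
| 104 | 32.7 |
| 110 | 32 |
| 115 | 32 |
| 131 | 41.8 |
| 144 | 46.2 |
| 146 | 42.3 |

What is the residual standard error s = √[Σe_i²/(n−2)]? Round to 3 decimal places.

m=21: L̂ = 0.5 + 0.3·21 = 6.8; e = 6.8 − 6.8 = 0
m=76: L̂ = 0.5 + 0.3·76 = 23.3; e = 24.3 − 23.3 = 1
m=104: L̂ = 0.5 + 0.3·104 = 31.7; e = 32.7 − 31.7 = 1
m=110: L̂ = 0.5 + 0.3·110 = 33.5; e = 32 − 33.5 = -1.5
m=115: L̂ = 0.5 + 0.3·115 = 35; e = 32 − 35 = -3
m=131: L̂ = 0.5 + 0.3·131 = 39.8; e = 41.8 − 39.8 = 2
m=144: L̂ = 0.5 + 0.3·144 = 43.7; e = 46.2 − 43.7 = 2.5
m=146: L̂ = 0.5 + 0.3·146 = 44.3; e = 42.3 − 44.3 = -2
SSE = 0 + 1 + 1 + 2.25 + 9 + 4 + 6.25 + 4 = 27.5
s = √(27.5/6) = √4.58333 ≈ 2.141

s = 2.141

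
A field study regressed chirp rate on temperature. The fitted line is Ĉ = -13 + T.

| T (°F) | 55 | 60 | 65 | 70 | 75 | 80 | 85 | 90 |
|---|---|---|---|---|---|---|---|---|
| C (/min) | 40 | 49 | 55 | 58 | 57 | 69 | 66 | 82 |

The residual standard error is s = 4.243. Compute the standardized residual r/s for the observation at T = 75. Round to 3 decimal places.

Ĉ = -13 + 75 = 62
r = 57 − 62 = -5
r/s = -5 / 4.243 = -1.178

-1.178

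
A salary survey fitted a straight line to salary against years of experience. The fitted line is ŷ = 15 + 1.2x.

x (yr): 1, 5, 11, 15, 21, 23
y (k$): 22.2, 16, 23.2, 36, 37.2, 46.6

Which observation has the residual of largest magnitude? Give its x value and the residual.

x=1: ŷ = 15 + 1.2·1 = 16.2; e = 22.2 − 16.2 = 6
x=5: ŷ = 15 + 1.2·5 = 21; e = 16 − 21 = -5
x=11: ŷ = 15 + 1.2·11 = 28.2; e = 23.2 − 28.2 = -5
x=15: ŷ = 15 + 1.2·15 = 33; e = 36 − 33 = 3
x=21: ŷ = 15 + 1.2·21 = 40.2; e = 37.2 − 40.2 = -3
x=23: ŷ = 15 + 1.2·23 = 42.6; e = 46.6 − 42.6 = 4
Largest |e| is 6 at x = 1, residual 6.

x = 1, e = 6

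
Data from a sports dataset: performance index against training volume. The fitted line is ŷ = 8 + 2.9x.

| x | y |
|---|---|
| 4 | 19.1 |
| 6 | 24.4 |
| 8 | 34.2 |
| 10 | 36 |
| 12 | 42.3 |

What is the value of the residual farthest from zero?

e = 3

x=4: ŷ = 8 + 2.9·4 = 19.6; e = 19.1 − 19.6 = -0.5
x=6: ŷ = 8 + 2.9·6 = 25.4; e = 24.4 − 25.4 = -1
x=8: ŷ = 8 + 2.9·8 = 31.2; e = 34.2 − 31.2 = 3
x=10: ŷ = 8 + 2.9·10 = 37; e = 36 − 37 = -1
x=12: ŷ = 8 + 2.9·12 = 42.8; e = 42.3 − 42.8 = -0.5
Largest |e| is 3 at x = 8, residual 3.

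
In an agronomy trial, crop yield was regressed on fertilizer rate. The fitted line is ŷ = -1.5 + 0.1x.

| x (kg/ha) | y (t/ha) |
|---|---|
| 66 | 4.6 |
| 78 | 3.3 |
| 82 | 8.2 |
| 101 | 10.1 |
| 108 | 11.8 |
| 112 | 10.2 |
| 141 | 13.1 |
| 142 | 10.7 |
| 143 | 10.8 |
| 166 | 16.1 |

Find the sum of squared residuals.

SSE = 29.5

x=66: ŷ = -1.5 + 0.1·66 = 5.1; r = 4.6 − 5.1 = -0.5
x=78: ŷ = -1.5 + 0.1·78 = 6.3; r = 3.3 − 6.3 = -3
x=82: ŷ = -1.5 + 0.1·82 = 6.7; r = 8.2 − 6.7 = 1.5
x=101: ŷ = -1.5 + 0.1·101 = 8.6; r = 10.1 − 8.6 = 1.5
x=108: ŷ = -1.5 + 0.1·108 = 9.3; r = 11.8 − 9.3 = 2.5
x=112: ŷ = -1.5 + 0.1·112 = 9.7; r = 10.2 − 9.7 = 0.5
x=141: ŷ = -1.5 + 0.1·141 = 12.6; r = 13.1 − 12.6 = 0.5
x=142: ŷ = -1.5 + 0.1·142 = 12.7; r = 10.7 − 12.7 = -2
x=143: ŷ = -1.5 + 0.1·143 = 12.8; r = 10.8 − 12.8 = -2
x=166: ŷ = -1.5 + 0.1·166 = 15.1; r = 16.1 − 15.1 = 1
SSE = 0.25 + 9 + 2.25 + 2.25 + 6.25 + 0.25 + 0.25 + 4 + 4 + 1 = 29.5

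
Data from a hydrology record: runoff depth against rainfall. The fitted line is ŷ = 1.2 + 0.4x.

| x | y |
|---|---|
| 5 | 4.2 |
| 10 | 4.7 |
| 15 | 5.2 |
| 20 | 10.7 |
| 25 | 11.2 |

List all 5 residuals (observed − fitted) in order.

x=5: ŷ = 1.2 + 0.4·5 = 3.2; r = 4.2 − 3.2 = 1
x=10: ŷ = 1.2 + 0.4·10 = 5.2; r = 4.7 − 5.2 = -0.5
x=15: ŷ = 1.2 + 0.4·15 = 7.2; r = 5.2 − 7.2 = -2
x=20: ŷ = 1.2 + 0.4·20 = 9.2; r = 10.7 − 9.2 = 1.5
x=25: ŷ = 1.2 + 0.4·25 = 11.2; r = 11.2 − 11.2 = 0

1, -0.5, -2, 1.5, 0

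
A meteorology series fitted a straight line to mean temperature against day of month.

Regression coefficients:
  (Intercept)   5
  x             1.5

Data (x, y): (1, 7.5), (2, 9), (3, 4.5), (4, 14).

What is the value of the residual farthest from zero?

x=1: ŷ = 5 + 1.5·1 = 6.5; r = 7.5 − 6.5 = 1
x=2: ŷ = 5 + 1.5·2 = 8; r = 9 − 8 = 1
x=3: ŷ = 5 + 1.5·3 = 9.5; r = 4.5 − 9.5 = -5
x=4: ŷ = 5 + 1.5·4 = 11; r = 14 − 11 = 3
Largest |r| is 5 at x = 3, residual -5.

r = -5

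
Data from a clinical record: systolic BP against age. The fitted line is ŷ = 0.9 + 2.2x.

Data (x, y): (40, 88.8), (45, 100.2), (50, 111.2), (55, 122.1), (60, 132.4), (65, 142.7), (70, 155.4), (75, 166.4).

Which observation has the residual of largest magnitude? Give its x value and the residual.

x=40: ŷ = 0.9 + 2.2·40 = 88.9; r = 88.8 − 88.9 = -0.1
x=45: ŷ = 0.9 + 2.2·45 = 99.9; r = 100.2 − 99.9 = 0.3
x=50: ŷ = 0.9 + 2.2·50 = 110.9; r = 111.2 − 110.9 = 0.3
x=55: ŷ = 0.9 + 2.2·55 = 121.9; r = 122.1 − 121.9 = 0.2
x=60: ŷ = 0.9 + 2.2·60 = 132.9; r = 132.4 − 132.9 = -0.5
x=65: ŷ = 0.9 + 2.2·65 = 143.9; r = 142.7 − 143.9 = -1.2
x=70: ŷ = 0.9 + 2.2·70 = 154.9; r = 155.4 − 154.9 = 0.5
x=75: ŷ = 0.9 + 2.2·75 = 165.9; r = 166.4 − 165.9 = 0.5
Largest |r| is 1.2 at x = 65, residual -1.2.

x = 65, r = -1.2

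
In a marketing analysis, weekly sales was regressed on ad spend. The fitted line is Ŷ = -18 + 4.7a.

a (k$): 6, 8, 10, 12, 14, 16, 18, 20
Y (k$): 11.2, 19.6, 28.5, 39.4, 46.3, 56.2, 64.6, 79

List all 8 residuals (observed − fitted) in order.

1, 0, -0.5, 1, -1.5, -1, -2, 3

a=6: Ŷ = -18 + 4.7·6 = 10.2; r = 11.2 − 10.2 = 1
a=8: Ŷ = -18 + 4.7·8 = 19.6; r = 19.6 − 19.6 = 0
a=10: Ŷ = -18 + 4.7·10 = 29; r = 28.5 − 29 = -0.5
a=12: Ŷ = -18 + 4.7·12 = 38.4; r = 39.4 − 38.4 = 1
a=14: Ŷ = -18 + 4.7·14 = 47.8; r = 46.3 − 47.8 = -1.5
a=16: Ŷ = -18 + 4.7·16 = 57.2; r = 56.2 − 57.2 = -1
a=18: Ŷ = -18 + 4.7·18 = 66.6; r = 64.6 − 66.6 = -2
a=20: Ŷ = -18 + 4.7·20 = 76; r = 79 − 76 = 3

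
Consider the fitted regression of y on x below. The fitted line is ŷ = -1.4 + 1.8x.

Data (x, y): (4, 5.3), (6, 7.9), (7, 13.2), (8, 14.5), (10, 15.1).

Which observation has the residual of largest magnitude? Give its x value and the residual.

x=4: ŷ = -1.4 + 1.8·4 = 5.8; r = 5.3 − 5.8 = -0.5
x=6: ŷ = -1.4 + 1.8·6 = 9.4; r = 7.9 − 9.4 = -1.5
x=7: ŷ = -1.4 + 1.8·7 = 11.2; r = 13.2 − 11.2 = 2
x=8: ŷ = -1.4 + 1.8·8 = 13; r = 14.5 − 13 = 1.5
x=10: ŷ = -1.4 + 1.8·10 = 16.6; r = 15.1 − 16.6 = -1.5
Largest |r| is 2 at x = 7, residual 2.

x = 7, r = 2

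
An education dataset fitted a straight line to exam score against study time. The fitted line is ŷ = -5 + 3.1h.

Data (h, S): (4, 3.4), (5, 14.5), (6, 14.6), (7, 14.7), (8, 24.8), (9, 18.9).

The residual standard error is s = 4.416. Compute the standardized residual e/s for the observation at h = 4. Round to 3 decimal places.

-0.906

ŷ = -5 + 3.1·4 = 7.4
e = 3.4 − 7.4 = -4
e/s = -4 / 4.416 = -0.906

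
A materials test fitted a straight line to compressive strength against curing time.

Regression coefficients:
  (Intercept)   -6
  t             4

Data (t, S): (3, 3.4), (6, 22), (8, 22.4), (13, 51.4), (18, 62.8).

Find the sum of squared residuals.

SSE = 75.12

t=3: Ŝ = -6 + 4·3 = 6; r = 3.4 − 6 = -2.6
t=6: Ŝ = -6 + 4·6 = 18; r = 22 − 18 = 4
t=8: Ŝ = -6 + 4·8 = 26; r = 22.4 − 26 = -3.6
t=13: Ŝ = -6 + 4·13 = 46; r = 51.4 − 46 = 5.4
t=18: Ŝ = -6 + 4·18 = 66; r = 62.8 − 66 = -3.2
SSE = 6.76 + 16 + 12.96 + 29.16 + 10.24 = 75.12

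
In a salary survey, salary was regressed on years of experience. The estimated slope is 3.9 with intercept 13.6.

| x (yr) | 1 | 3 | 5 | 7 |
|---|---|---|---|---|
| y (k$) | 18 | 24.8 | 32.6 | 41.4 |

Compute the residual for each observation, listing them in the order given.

0.5, -0.5, -0.5, 0.5

x=1: ŷ = 13.6 + 3.9·1 = 17.5; e = 18 − 17.5 = 0.5
x=3: ŷ = 13.6 + 3.9·3 = 25.3; e = 24.8 − 25.3 = -0.5
x=5: ŷ = 13.6 + 3.9·5 = 33.1; e = 32.6 − 33.1 = -0.5
x=7: ŷ = 13.6 + 3.9·7 = 40.9; e = 41.4 − 40.9 = 0.5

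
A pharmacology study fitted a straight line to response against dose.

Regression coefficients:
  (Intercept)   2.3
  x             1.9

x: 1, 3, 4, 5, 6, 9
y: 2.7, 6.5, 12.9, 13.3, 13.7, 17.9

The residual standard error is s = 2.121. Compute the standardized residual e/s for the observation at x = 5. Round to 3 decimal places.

ŷ = 2.3 + 1.9·5 = 11.8
e = 13.3 − 11.8 = 1.5
e/s = 1.5 / 2.121 = 0.707

0.707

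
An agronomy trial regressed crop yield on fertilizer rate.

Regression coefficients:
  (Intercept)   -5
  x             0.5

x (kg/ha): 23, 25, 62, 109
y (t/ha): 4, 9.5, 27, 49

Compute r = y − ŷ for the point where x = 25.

r = 2

ŷ = -5 + 0.5·25 = 7.5
r = 9.5 − 7.5 = 2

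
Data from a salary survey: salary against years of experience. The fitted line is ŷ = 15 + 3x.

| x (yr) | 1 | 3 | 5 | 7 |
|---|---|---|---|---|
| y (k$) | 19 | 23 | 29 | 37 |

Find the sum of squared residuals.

x=1: ŷ = 15 + 3·1 = 18; r = 19 − 18 = 1
x=3: ŷ = 15 + 3·3 = 24; r = 23 − 24 = -1
x=5: ŷ = 15 + 3·5 = 30; r = 29 − 30 = -1
x=7: ŷ = 15 + 3·7 = 36; r = 37 − 36 = 1
SSE = 1 + 1 + 1 + 1 = 4

SSE = 4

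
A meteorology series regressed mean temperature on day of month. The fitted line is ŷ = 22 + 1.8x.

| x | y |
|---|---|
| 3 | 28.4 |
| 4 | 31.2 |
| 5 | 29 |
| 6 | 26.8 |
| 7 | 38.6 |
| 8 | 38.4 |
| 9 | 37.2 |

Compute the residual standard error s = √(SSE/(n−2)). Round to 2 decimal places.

x=3: ŷ = 22 + 1.8·3 = 27.4; e = 28.4 − 27.4 = 1
x=4: ŷ = 22 + 1.8·4 = 29.2; e = 31.2 − 29.2 = 2
x=5: ŷ = 22 + 1.8·5 = 31; e = 29 − 31 = -2
x=6: ŷ = 22 + 1.8·6 = 32.8; e = 26.8 − 32.8 = -6
x=7: ŷ = 22 + 1.8·7 = 34.6; e = 38.6 − 34.6 = 4
x=8: ŷ = 22 + 1.8·8 = 36.4; e = 38.4 − 36.4 = 2
x=9: ŷ = 22 + 1.8·9 = 38.2; e = 37.2 − 38.2 = -1
SSE = 1 + 4 + 4 + 36 + 16 + 4 + 1 = 66
s = √(66/5) = √13.2 ≈ 3.63

s = 3.63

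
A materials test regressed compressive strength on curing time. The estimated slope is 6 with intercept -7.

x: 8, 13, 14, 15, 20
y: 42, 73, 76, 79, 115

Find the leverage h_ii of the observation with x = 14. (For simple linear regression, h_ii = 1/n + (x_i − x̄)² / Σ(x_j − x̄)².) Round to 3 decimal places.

x̄ = (8 + 13 + 14 + 15 + 20)/5 = 14
Σ(x − x̄)² = 36 + 1 + 0 + 1 + 36 = 74
h = 1/5 + (0)²/74 = 0.2 + 0 = 0.200

h = 0.200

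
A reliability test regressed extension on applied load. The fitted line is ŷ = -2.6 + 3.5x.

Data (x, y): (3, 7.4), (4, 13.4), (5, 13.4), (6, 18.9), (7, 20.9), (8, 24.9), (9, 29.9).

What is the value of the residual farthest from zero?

e = 2

x=3: ŷ = -2.6 + 3.5·3 = 7.9; e = 7.4 − 7.9 = -0.5
x=4: ŷ = -2.6 + 3.5·4 = 11.4; e = 13.4 − 11.4 = 2
x=5: ŷ = -2.6 + 3.5·5 = 14.9; e = 13.4 − 14.9 = -1.5
x=6: ŷ = -2.6 + 3.5·6 = 18.4; e = 18.9 − 18.4 = 0.5
x=7: ŷ = -2.6 + 3.5·7 = 21.9; e = 20.9 − 21.9 = -1
x=8: ŷ = -2.6 + 3.5·8 = 25.4; e = 24.9 − 25.4 = -0.5
x=9: ŷ = -2.6 + 3.5·9 = 28.9; e = 29.9 − 28.9 = 1
Largest |e| is 2 at x = 4, residual 2.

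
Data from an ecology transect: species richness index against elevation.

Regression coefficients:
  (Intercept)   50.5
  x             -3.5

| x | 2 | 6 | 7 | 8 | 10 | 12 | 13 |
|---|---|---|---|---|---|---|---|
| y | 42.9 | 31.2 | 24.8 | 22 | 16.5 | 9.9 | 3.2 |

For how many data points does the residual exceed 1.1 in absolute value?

4

x=2: ŷ = 50.5 − 3.5·2 = 43.5; e = 42.9 − 43.5 = -0.6
x=6: ŷ = 50.5 − 3.5·6 = 29.5; e = 31.2 − 29.5 = 1.7
x=7: ŷ = 50.5 − 3.5·7 = 26; e = 24.8 − 26 = -1.2
x=8: ŷ = 50.5 − 3.5·8 = 22.5; e = 22 − 22.5 = -0.5
x=10: ŷ = 50.5 − 3.5·10 = 15.5; e = 16.5 − 15.5 = 1
x=12: ŷ = 50.5 − 3.5·12 = 8.5; e = 9.9 − 8.5 = 1.4
x=13: ŷ = 50.5 − 3.5·13 = 5; e = 3.2 − 5 = -1.8
|e| > 1.1: x=6 (|e|=1.7), x=7 (|e|=1.2), x=12 (|e|=1.4), x=13 (|e|=1.8) → 4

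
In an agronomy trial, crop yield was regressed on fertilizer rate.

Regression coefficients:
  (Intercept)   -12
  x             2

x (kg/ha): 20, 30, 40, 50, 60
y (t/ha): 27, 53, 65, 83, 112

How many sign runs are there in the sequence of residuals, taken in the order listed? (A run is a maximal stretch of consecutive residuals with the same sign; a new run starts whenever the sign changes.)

x=20: ŷ = -12 + 2·20 = 28; r = 27 − 28 = -1
x=30: ŷ = -12 + 2·30 = 48; r = 53 − 48 = 5
x=40: ŷ = -12 + 2·40 = 68; r = 65 − 68 = -3
x=50: ŷ = -12 + 2·50 = 88; r = 83 − 88 = -5
x=60: ŷ = -12 + 2·60 = 108; r = 112 − 108 = 4
Signs: − + − − +
Runs: −×1, +×1, −×2, +×1 → 4

4 runs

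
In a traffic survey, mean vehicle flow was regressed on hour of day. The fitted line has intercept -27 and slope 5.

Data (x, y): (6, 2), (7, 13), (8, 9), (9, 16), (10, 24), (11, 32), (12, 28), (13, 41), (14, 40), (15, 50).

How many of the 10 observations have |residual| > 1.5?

x=6: ŷ = -27 + 5·6 = 3; r = 2 − 3 = -1
x=7: ŷ = -27 + 5·7 = 8; r = 13 − 8 = 5
x=8: ŷ = -27 + 5·8 = 13; r = 9 − 13 = -4
x=9: ŷ = -27 + 5·9 = 18; r = 16 − 18 = -2
x=10: ŷ = -27 + 5·10 = 23; r = 24 − 23 = 1
x=11: ŷ = -27 + 5·11 = 28; r = 32 − 28 = 4
x=12: ŷ = -27 + 5·12 = 33; r = 28 − 33 = -5
x=13: ŷ = -27 + 5·13 = 38; r = 41 − 38 = 3
x=14: ŷ = -27 + 5·14 = 43; r = 40 − 43 = -3
x=15: ŷ = -27 + 5·15 = 48; r = 50 − 48 = 2
|r| > 1.5: x=7 (|r|=5), x=8 (|r|=4), x=9 (|r|=2), x=11 (|r|=4), x=12 (|r|=5), x=13 (|r|=3), x=14 (|r|=3), x=15 (|r|=2) → 8

8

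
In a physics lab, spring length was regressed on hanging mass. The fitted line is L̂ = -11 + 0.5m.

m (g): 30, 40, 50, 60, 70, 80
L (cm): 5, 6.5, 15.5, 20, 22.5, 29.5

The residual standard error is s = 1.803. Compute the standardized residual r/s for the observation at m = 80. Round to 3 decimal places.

0.277

L̂ = -11 + 0.5·80 = 29
r = 29.5 − 29 = 0.5
r/s = 0.5 / 1.803 = 0.277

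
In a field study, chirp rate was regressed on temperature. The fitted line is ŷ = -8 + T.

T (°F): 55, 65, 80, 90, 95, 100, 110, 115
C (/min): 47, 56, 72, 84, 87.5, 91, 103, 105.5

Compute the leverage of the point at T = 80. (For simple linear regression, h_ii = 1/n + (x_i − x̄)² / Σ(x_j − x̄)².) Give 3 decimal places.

T̄ = (55 + 65 + 80 + 90 + 95 + 100 + 110 + 115)/8 = 88.75
Σ(T − T̄)² = 1139.06 + 564.062 + 76.5625 + 1.5625 + 39.0625 + 126.562 + 451.562 + 689.062 = 3087.5
h = 1/8 + (-8.75)²/3087.5 = 0.125 + 0.0247976 = 0.150

h = 0.150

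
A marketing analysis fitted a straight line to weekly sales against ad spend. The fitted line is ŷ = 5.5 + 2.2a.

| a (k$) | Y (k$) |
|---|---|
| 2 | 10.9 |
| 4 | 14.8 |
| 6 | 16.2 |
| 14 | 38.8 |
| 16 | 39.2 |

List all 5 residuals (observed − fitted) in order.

a=2: ŷ = 5.5 + 2.2·2 = 9.9; r = 10.9 − 9.9 = 1
a=4: ŷ = 5.5 + 2.2·4 = 14.3; r = 14.8 − 14.3 = 0.5
a=6: ŷ = 5.5 + 2.2·6 = 18.7; r = 16.2 − 18.7 = -2.5
a=14: ŷ = 5.5 + 2.2·14 = 36.3; r = 38.8 − 36.3 = 2.5
a=16: ŷ = 5.5 + 2.2·16 = 40.7; r = 39.2 − 40.7 = -1.5

1, 0.5, -2.5, 2.5, -1.5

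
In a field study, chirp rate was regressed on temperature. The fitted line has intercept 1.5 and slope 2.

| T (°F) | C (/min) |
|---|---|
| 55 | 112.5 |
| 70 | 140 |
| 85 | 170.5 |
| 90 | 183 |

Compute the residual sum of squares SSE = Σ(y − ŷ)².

SSE = 6.5

T=55: Ĉ = 1.5 + 2·55 = 111.5; e = 112.5 − 111.5 = 1
T=70: Ĉ = 1.5 + 2·70 = 141.5; e = 140 − 141.5 = -1.5
T=85: Ĉ = 1.5 + 2·85 = 171.5; e = 170.5 − 171.5 = -1
T=90: Ĉ = 1.5 + 2·90 = 181.5; e = 183 − 181.5 = 1.5
SSE = 1 + 2.25 + 1 + 2.25 = 6.5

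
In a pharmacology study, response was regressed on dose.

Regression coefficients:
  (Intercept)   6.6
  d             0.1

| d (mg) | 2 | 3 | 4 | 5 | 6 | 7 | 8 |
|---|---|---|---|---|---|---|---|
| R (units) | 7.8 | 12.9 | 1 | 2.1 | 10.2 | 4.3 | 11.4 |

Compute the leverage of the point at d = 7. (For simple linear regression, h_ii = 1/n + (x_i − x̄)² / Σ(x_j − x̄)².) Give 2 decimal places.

h = 0.29

d̄ = (2 + 3 + 4 + 5 + 6 + 7 + 8)/7 = 5
Σ(d − d̄)² = 9 + 4 + 1 + 0 + 1 + 4 + 9 = 28
h = 1/7 + (2)²/28 = 0.142857 + 0.142857 = 0.29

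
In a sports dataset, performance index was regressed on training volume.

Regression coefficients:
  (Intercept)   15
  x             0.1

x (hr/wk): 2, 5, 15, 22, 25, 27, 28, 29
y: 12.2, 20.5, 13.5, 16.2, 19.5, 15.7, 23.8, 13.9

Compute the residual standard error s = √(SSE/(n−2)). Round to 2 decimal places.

s = 4.16

x=2: ŷ = 15 + 0.1·2 = 15.2; e = 12.2 − 15.2 = -3
x=5: ŷ = 15 + 0.1·5 = 15.5; e = 20.5 − 15.5 = 5
x=15: ŷ = 15 + 0.1·15 = 16.5; e = 13.5 − 16.5 = -3
x=22: ŷ = 15 + 0.1·22 = 17.2; e = 16.2 − 17.2 = -1
x=25: ŷ = 15 + 0.1·25 = 17.5; e = 19.5 − 17.5 = 2
x=27: ŷ = 15 + 0.1·27 = 17.7; e = 15.7 − 17.7 = -2
x=28: ŷ = 15 + 0.1·28 = 17.8; e = 23.8 − 17.8 = 6
x=29: ŷ = 15 + 0.1·29 = 17.9; e = 13.9 − 17.9 = -4
SSE = 9 + 25 + 9 + 1 + 4 + 4 + 36 + 16 = 104
s = √(104/6) = √17.3333 ≈ 4.16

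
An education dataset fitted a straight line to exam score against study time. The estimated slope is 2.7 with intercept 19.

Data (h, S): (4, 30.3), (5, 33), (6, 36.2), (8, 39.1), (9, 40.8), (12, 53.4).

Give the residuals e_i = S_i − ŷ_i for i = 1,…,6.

h=4: ŷ = 19 + 2.7·4 = 29.8; e = 30.3 − 29.8 = 0.5
h=5: ŷ = 19 + 2.7·5 = 32.5; e = 33 − 32.5 = 0.5
h=6: ŷ = 19 + 2.7·6 = 35.2; e = 36.2 − 35.2 = 1
h=8: ŷ = 19 + 2.7·8 = 40.6; e = 39.1 − 40.6 = -1.5
h=9: ŷ = 19 + 2.7·9 = 43.3; e = 40.8 − 43.3 = -2.5
h=12: ŷ = 19 + 2.7·12 = 51.4; e = 53.4 − 51.4 = 2

0.5, 0.5, 1, -1.5, -2.5, 2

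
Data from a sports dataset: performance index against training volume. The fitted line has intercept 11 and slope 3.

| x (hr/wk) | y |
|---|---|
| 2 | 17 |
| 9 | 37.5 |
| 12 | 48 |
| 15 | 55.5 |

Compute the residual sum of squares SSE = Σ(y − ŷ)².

x=2: ŷ = 11 + 3·2 = 17; r = 17 − 17 = 0
x=9: ŷ = 11 + 3·9 = 38; r = 37.5 − 38 = -0.5
x=12: ŷ = 11 + 3·12 = 47; r = 48 − 47 = 1
x=15: ŷ = 11 + 3·15 = 56; r = 55.5 − 56 = -0.5
SSE = 0 + 0.25 + 1 + 0.25 = 1.5

SSE = 1.5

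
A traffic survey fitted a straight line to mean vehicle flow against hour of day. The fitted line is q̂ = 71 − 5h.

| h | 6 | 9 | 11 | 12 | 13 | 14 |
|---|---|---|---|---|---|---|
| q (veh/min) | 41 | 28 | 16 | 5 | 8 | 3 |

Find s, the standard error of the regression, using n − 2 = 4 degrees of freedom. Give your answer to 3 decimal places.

s = 3.464

h=6: q̂ = 71 − 5·6 = 41; e = 41 − 41 = 0
h=9: q̂ = 71 − 5·9 = 26; e = 28 − 26 = 2
h=11: q̂ = 71 − 5·11 = 16; e = 16 − 16 = 0
h=12: q̂ = 71 − 5·12 = 11; e = 5 − 11 = -6
h=13: q̂ = 71 − 5·13 = 6; e = 8 − 6 = 2
h=14: q̂ = 71 − 5·14 = 1; e = 3 − 1 = 2
SSE = 0 + 4 + 0 + 36 + 4 + 4 = 48
s = √(48/4) = √12 ≈ 3.464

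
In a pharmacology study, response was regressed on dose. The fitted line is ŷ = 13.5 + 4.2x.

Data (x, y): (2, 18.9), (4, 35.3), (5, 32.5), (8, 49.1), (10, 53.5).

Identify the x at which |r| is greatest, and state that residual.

x = 4, r = 5

x=2: ŷ = 13.5 + 4.2·2 = 21.9; r = 18.9 − 21.9 = -3
x=4: ŷ = 13.5 + 4.2·4 = 30.3; r = 35.3 − 30.3 = 5
x=5: ŷ = 13.5 + 4.2·5 = 34.5; r = 32.5 − 34.5 = -2
x=8: ŷ = 13.5 + 4.2·8 = 47.1; r = 49.1 − 47.1 = 2
x=10: ŷ = 13.5 + 4.2·10 = 55.5; r = 53.5 − 55.5 = -2
Largest |r| is 5 at x = 4, residual 5.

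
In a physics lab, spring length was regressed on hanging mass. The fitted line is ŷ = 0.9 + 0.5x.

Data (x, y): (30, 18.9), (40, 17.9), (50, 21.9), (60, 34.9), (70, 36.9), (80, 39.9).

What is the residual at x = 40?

r = -3

ŷ = 0.9 + 0.5·40 = 20.9
r = 17.9 − 20.9 = -3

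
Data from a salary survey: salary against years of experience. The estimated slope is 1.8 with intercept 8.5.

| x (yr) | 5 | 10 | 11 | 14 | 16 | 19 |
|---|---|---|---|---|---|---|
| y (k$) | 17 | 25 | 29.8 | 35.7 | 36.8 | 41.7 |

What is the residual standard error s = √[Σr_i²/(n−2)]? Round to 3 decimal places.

s = 1.581

x=5: ŷ = 8.5 + 1.8·5 = 17.5; r = 17 − 17.5 = -0.5
x=10: ŷ = 8.5 + 1.8·10 = 26.5; r = 25 − 26.5 = -1.5
x=11: ŷ = 8.5 + 1.8·11 = 28.3; r = 29.8 − 28.3 = 1.5
x=14: ŷ = 8.5 + 1.8·14 = 33.7; r = 35.7 − 33.7 = 2
x=16: ŷ = 8.5 + 1.8·16 = 37.3; r = 36.8 − 37.3 = -0.5
x=19: ŷ = 8.5 + 1.8·19 = 42.7; r = 41.7 − 42.7 = -1
SSE = 0.25 + 2.25 + 2.25 + 4 + 0.25 + 1 = 10
s = √(10/4) = √2.5 ≈ 1.581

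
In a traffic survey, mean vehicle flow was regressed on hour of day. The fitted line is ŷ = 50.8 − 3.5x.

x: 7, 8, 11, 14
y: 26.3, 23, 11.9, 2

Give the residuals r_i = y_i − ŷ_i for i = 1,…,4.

0, 0.2, -0.4, 0.2

x=7: ŷ = 50.8 − 3.5·7 = 26.3; r = 26.3 − 26.3 = 0
x=8: ŷ = 50.8 − 3.5·8 = 22.8; r = 23 − 22.8 = 0.2
x=11: ŷ = 50.8 − 3.5·11 = 12.3; r = 11.9 − 12.3 = -0.4
x=14: ŷ = 50.8 − 3.5·14 = 1.8; r = 2 − 1.8 = 0.2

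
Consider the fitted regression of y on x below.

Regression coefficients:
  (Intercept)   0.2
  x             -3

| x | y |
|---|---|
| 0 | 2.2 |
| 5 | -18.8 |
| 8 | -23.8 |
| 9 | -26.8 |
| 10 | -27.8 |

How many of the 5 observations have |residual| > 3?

1

x=0: ŷ = 0.2 − 3·0 = 0.2; r = 2.2 − 0.2 = 2
x=5: ŷ = 0.2 − 3·5 = -14.8; r = -18.8 − (-14.8) = -4
x=8: ŷ = 0.2 − 3·8 = -23.8; r = -23.8 − (-23.8) = 0
x=9: ŷ = 0.2 − 3·9 = -26.8; r = -26.8 − (-26.8) = 0
x=10: ŷ = 0.2 − 3·10 = -29.8; r = -27.8 − (-29.8) = 2
|r| > 3: x=5 (|r|=4) → 1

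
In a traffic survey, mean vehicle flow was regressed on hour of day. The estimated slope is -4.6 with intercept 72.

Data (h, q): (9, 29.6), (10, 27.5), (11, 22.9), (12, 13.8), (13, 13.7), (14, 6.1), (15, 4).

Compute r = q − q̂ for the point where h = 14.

q̂ = 72 − 4.6·14 = 7.6
r = 6.1 − 7.6 = -1.5

r = -1.5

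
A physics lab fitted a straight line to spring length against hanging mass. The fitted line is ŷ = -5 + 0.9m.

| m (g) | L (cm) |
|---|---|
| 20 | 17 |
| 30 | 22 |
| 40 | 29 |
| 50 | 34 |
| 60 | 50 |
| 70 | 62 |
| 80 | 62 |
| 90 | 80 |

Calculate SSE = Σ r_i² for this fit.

SSE = 114

m=20: ŷ = -5 + 0.9·20 = 13; r = 17 − 13 = 4
m=30: ŷ = -5 + 0.9·30 = 22; r = 22 − 22 = 0
m=40: ŷ = -5 + 0.9·40 = 31; r = 29 − 31 = -2
m=50: ŷ = -5 + 0.9·50 = 40; r = 34 − 40 = -6
m=60: ŷ = -5 + 0.9·60 = 49; r = 50 − 49 = 1
m=70: ŷ = -5 + 0.9·70 = 58; r = 62 − 58 = 4
m=80: ŷ = -5 + 0.9·80 = 67; r = 62 − 67 = -5
m=90: ŷ = -5 + 0.9·90 = 76; r = 80 − 76 = 4
SSE = 16 + 0 + 4 + 36 + 1 + 16 + 25 + 16 = 114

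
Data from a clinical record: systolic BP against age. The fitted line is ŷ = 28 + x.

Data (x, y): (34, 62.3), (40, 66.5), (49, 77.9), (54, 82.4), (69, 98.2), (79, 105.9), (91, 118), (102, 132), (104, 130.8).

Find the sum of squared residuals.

SSE = 12.4

x=34: ŷ = 28 + 34 = 62; e = 62.3 − 62 = 0.3
x=40: ŷ = 28 + 40 = 68; e = 66.5 − 68 = -1.5
x=49: ŷ = 28 + 49 = 77; e = 77.9 − 77 = 0.9
x=54: ŷ = 28 + 54 = 82; e = 82.4 − 82 = 0.4
x=69: ŷ = 28 + 69 = 97; e = 98.2 − 97 = 1.2
x=79: ŷ = 28 + 79 = 107; e = 105.9 − 107 = -1.1
x=91: ŷ = 28 + 91 = 119; e = 118 − 119 = -1
x=102: ŷ = 28 + 102 = 130; e = 132 − 130 = 2
x=104: ŷ = 28 + 104 = 132; e = 130.8 − 132 = -1.2
SSE = 0.09 + 2.25 + 0.81 + 0.16 + 1.44 + 1.21 + 1 + 4 + 1.44 = 12.4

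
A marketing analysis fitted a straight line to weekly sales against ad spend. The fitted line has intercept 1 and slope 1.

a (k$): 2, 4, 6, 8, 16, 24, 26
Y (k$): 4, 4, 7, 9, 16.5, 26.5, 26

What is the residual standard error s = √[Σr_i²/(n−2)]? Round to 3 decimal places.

s = 1.049

a=2: Ŷ = 1 + 2 = 3; r = 4 − 3 = 1
a=4: Ŷ = 1 + 4 = 5; r = 4 − 5 = -1
a=6: Ŷ = 1 + 6 = 7; r = 7 − 7 = 0
a=8: Ŷ = 1 + 8 = 9; r = 9 − 9 = 0
a=16: Ŷ = 1 + 16 = 17; r = 16.5 − 17 = -0.5
a=24: Ŷ = 1 + 24 = 25; r = 26.5 − 25 = 1.5
a=26: Ŷ = 1 + 26 = 27; r = 26 − 27 = -1
SSE = 1 + 1 + 0 + 0 + 0.25 + 2.25 + 1 = 5.5
s = √(5.5/5) = √1.1 ≈ 1.049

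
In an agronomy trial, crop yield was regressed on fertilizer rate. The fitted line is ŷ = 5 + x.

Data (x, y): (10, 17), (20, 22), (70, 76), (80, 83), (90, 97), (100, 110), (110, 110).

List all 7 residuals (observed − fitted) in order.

x=10: ŷ = 5 + 10 = 15; e = 17 − 15 = 2
x=20: ŷ = 5 + 20 = 25; e = 22 − 25 = -3
x=70: ŷ = 5 + 70 = 75; e = 76 − 75 = 1
x=80: ŷ = 5 + 80 = 85; e = 83 − 85 = -2
x=90: ŷ = 5 + 90 = 95; e = 97 − 95 = 2
x=100: ŷ = 5 + 100 = 105; e = 110 − 105 = 5
x=110: ŷ = 5 + 110 = 115; e = 110 − 115 = -5

2, -3, 1, -2, 2, 5, -5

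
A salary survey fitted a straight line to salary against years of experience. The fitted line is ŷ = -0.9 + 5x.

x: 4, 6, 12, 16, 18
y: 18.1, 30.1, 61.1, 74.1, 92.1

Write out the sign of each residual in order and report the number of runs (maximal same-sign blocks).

4 runs

x=4: ŷ = -0.9 + 5·4 = 19.1; r = 18.1 − 19.1 = -1
x=6: ŷ = -0.9 + 5·6 = 29.1; r = 30.1 − 29.1 = 1
x=12: ŷ = -0.9 + 5·12 = 59.1; r = 61.1 − 59.1 = 2
x=16: ŷ = -0.9 + 5·16 = 79.1; r = 74.1 − 79.1 = -5
x=18: ŷ = -0.9 + 5·18 = 89.1; r = 92.1 − 89.1 = 3
Signs: − + + − +
Runs: −×1, +×2, −×1, +×1 → 4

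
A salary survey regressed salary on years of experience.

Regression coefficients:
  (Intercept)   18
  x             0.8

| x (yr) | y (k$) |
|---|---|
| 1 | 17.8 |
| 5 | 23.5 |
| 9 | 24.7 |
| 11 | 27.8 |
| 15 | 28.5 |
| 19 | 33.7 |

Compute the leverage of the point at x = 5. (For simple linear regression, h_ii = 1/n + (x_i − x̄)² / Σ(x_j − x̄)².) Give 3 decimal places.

h = 0.283

x̄ = (1 + 5 + 9 + 11 + 15 + 19)/6 = 10
Σ(x − x̄)² = 81 + 25 + 1 + 1 + 25 + 81 = 214
h = 1/6 + (-5)²/214 = 0.166667 + 0.116822 = 0.283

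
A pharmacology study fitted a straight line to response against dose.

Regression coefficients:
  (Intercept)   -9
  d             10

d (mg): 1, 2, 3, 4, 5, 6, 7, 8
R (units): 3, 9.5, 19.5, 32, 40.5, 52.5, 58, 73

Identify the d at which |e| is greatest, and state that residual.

d=1: R̂ = -9 + 10·1 = 1; e = 3 − 1 = 2
d=2: R̂ = -9 + 10·2 = 11; e = 9.5 − 11 = -1.5
d=3: R̂ = -9 + 10·3 = 21; e = 19.5 − 21 = -1.5
d=4: R̂ = -9 + 10·4 = 31; e = 32 − 31 = 1
d=5: R̂ = -9 + 10·5 = 41; e = 40.5 − 41 = -0.5
d=6: R̂ = -9 + 10·6 = 51; e = 52.5 − 51 = 1.5
d=7: R̂ = -9 + 10·7 = 61; e = 58 − 61 = -3
d=8: R̂ = -9 + 10·8 = 71; e = 73 − 71 = 2
Largest |e| is 3 at d = 7, residual -3.

d = 7, e = -3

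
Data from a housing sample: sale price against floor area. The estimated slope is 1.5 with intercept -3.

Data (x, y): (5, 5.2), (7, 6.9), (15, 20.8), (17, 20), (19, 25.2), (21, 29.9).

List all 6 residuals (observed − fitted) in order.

0.7, -0.6, 1.3, -2.5, -0.3, 1.4

x=5: ŷ = -3 + 1.5·5 = 4.5; r = 5.2 − 4.5 = 0.7
x=7: ŷ = -3 + 1.5·7 = 7.5; r = 6.9 − 7.5 = -0.6
x=15: ŷ = -3 + 1.5·15 = 19.5; r = 20.8 − 19.5 = 1.3
x=17: ŷ = -3 + 1.5·17 = 22.5; r = 20 − 22.5 = -2.5
x=19: ŷ = -3 + 1.5·19 = 25.5; r = 25.2 − 25.5 = -0.3
x=21: ŷ = -3 + 1.5·21 = 28.5; r = 29.9 − 28.5 = 1.4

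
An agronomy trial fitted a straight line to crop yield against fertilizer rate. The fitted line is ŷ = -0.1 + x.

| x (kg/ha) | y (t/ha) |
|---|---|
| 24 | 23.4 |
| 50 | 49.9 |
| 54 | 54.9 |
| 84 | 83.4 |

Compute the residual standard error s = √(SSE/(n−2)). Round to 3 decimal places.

x=24: ŷ = -0.1 + 24 = 23.9; r = 23.4 − 23.9 = -0.5
x=50: ŷ = -0.1 + 50 = 49.9; r = 49.9 − 49.9 = 0
x=54: ŷ = -0.1 + 54 = 53.9; r = 54.9 − 53.9 = 1
x=84: ŷ = -0.1 + 84 = 83.9; r = 83.4 − 83.9 = -0.5
SSE = 0.25 + 0 + 1 + 0.25 = 1.5
s = √(1.5/2) = √0.75 ≈ 0.866

s = 0.866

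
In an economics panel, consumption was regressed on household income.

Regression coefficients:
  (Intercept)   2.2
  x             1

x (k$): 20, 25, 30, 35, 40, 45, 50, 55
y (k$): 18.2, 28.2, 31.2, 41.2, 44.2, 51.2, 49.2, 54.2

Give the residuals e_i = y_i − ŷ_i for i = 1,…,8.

-4, 1, -1, 4, 2, 4, -3, -3

x=20: ŷ = 2.2 + 20 = 22.2; e = 18.2 − 22.2 = -4
x=25: ŷ = 2.2 + 25 = 27.2; e = 28.2 − 27.2 = 1
x=30: ŷ = 2.2 + 30 = 32.2; e = 31.2 − 32.2 = -1
x=35: ŷ = 2.2 + 35 = 37.2; e = 41.2 − 37.2 = 4
x=40: ŷ = 2.2 + 40 = 42.2; e = 44.2 − 42.2 = 2
x=45: ŷ = 2.2 + 45 = 47.2; e = 51.2 − 47.2 = 4
x=50: ŷ = 2.2 + 50 = 52.2; e = 49.2 − 52.2 = -3
x=55: ŷ = 2.2 + 55 = 57.2; e = 54.2 − 57.2 = -3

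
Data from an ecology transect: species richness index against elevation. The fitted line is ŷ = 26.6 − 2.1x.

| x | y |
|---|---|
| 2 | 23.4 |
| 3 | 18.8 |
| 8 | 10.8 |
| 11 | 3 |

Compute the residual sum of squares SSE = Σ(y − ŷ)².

x=2: ŷ = 26.6 − 2.1·2 = 22.4; r = 23.4 − 22.4 = 1
x=3: ŷ = 26.6 − 2.1·3 = 20.3; r = 18.8 − 20.3 = -1.5
x=8: ŷ = 26.6 − 2.1·8 = 9.8; r = 10.8 − 9.8 = 1
x=11: ŷ = 26.6 − 2.1·11 = 3.5; r = 3 − 3.5 = -0.5
SSE = 1 + 2.25 + 1 + 0.25 = 4.5

SSE = 4.5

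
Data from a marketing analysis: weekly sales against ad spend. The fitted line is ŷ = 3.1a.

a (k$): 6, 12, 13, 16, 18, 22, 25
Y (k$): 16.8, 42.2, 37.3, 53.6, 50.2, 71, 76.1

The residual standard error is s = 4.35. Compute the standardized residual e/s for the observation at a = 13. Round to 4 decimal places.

-0.6897

ŷ = 3.1·13 = 40.3
e = 37.3 − 40.3 = -3
e/s = -3 / 4.35 = -0.6897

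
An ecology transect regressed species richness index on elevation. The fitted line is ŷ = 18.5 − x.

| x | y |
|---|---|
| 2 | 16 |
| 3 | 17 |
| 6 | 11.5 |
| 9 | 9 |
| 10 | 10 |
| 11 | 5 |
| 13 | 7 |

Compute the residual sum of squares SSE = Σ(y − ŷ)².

SSE = 14.5

x=2: ŷ = 18.5 − 2 = 16.5; e = 16 − 16.5 = -0.5
x=3: ŷ = 18.5 − 3 = 15.5; e = 17 − 15.5 = 1.5
x=6: ŷ = 18.5 − 6 = 12.5; e = 11.5 − 12.5 = -1
x=9: ŷ = 18.5 − 9 = 9.5; e = 9 − 9.5 = -0.5
x=10: ŷ = 18.5 − 10 = 8.5; e = 10 − 8.5 = 1.5
x=11: ŷ = 18.5 − 11 = 7.5; e = 5 − 7.5 = -2.5
x=13: ŷ = 18.5 − 13 = 5.5; e = 7 − 5.5 = 1.5
SSE = 0.25 + 2.25 + 1 + 0.25 + 2.25 + 6.25 + 2.25 = 14.5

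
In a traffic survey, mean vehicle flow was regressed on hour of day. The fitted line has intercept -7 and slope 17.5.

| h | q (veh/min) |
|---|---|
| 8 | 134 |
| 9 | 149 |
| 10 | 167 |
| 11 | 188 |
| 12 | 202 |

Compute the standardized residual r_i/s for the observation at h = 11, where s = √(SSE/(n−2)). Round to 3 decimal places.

1.277

h=8: ŷ = -7 + 17.5·8 = 133; r = 134 − 133 = 1
h=9: ŷ = -7 + 17.5·9 = 150.5; r = 149 − 150.5 = -1.5
h=10: ŷ = -7 + 17.5·10 = 168; r = 167 − 168 = -1
h=11: ŷ = -7 + 17.5·11 = 185.5; r = 188 − 185.5 = 2.5
h=12: ŷ = -7 + 17.5·12 = 203; r = 202 − 203 = -1
SSE = 1 + 2.25 + 1 + 6.25 + 1 = 11.5
s = √(11.5/3) = 1.95789
r/s = 2.5 / 1.95789 = 1.277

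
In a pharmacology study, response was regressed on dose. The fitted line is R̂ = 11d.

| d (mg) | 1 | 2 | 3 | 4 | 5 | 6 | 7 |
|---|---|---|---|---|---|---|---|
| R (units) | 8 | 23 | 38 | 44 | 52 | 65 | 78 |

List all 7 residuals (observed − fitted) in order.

-3, 1, 5, 0, -3, -1, 1

d=1: R̂ = 11·1 = 11; e = 8 − 11 = -3
d=2: R̂ = 11·2 = 22; e = 23 − 22 = 1
d=3: R̂ = 11·3 = 33; e = 38 − 33 = 5
d=4: R̂ = 11·4 = 44; e = 44 − 44 = 0
d=5: R̂ = 11·5 = 55; e = 52 − 55 = -3
d=6: R̂ = 11·6 = 66; e = 65 − 66 = -1
d=7: R̂ = 11·7 = 77; e = 78 − 77 = 1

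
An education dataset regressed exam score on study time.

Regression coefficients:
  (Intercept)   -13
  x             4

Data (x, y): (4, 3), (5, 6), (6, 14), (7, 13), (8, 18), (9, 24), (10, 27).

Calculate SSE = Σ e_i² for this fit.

x=4: ŷ = -13 + 4·4 = 3; e = 3 − 3 = 0
x=5: ŷ = -13 + 4·5 = 7; e = 6 − 7 = -1
x=6: ŷ = -13 + 4·6 = 11; e = 14 − 11 = 3
x=7: ŷ = -13 + 4·7 = 15; e = 13 − 15 = -2
x=8: ŷ = -13 + 4·8 = 19; e = 18 − 19 = -1
x=9: ŷ = -13 + 4·9 = 23; e = 24 − 23 = 1
x=10: ŷ = -13 + 4·10 = 27; e = 27 − 27 = 0
SSE = 0 + 1 + 9 + 4 + 1 + 1 + 0 = 16

SSE = 16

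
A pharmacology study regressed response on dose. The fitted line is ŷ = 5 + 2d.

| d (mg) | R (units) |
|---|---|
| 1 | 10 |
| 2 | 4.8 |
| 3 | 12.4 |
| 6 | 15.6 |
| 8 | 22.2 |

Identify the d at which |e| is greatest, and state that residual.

d=1: ŷ = 5 + 2·1 = 7; e = 10 − 7 = 3
d=2: ŷ = 5 + 2·2 = 9; e = 4.8 − 9 = -4.2
d=3: ŷ = 5 + 2·3 = 11; e = 12.4 − 11 = 1.4
d=6: ŷ = 5 + 2·6 = 17; e = 15.6 − 17 = -1.4
d=8: ŷ = 5 + 2·8 = 21; e = 22.2 − 21 = 1.2
Largest |e| is 4.2 at d = 2, residual -4.2.

d = 2, e = -4.2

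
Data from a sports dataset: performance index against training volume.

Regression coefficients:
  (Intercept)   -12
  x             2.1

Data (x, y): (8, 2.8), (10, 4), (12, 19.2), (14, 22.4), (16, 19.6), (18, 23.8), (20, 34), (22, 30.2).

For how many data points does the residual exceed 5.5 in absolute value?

1

x=8: ŷ = -12 + 2.1·8 = 4.8; r = 2.8 − 4.8 = -2
x=10: ŷ = -12 + 2.1·10 = 9; r = 4 − 9 = -5
x=12: ŷ = -12 + 2.1·12 = 13.2; r = 19.2 − 13.2 = 6
x=14: ŷ = -12 + 2.1·14 = 17.4; r = 22.4 − 17.4 = 5
x=16: ŷ = -12 + 2.1·16 = 21.6; r = 19.6 − 21.6 = -2
x=18: ŷ = -12 + 2.1·18 = 25.8; r = 23.8 − 25.8 = -2
x=20: ŷ = -12 + 2.1·20 = 30; r = 34 − 30 = 4
x=22: ŷ = -12 + 2.1·22 = 34.2; r = 30.2 − 34.2 = -4
|r| > 5.5: x=12 (|r|=6) → 1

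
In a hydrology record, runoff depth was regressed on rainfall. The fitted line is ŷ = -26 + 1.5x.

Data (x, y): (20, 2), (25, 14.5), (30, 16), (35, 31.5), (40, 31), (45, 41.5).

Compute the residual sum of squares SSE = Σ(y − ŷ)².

x=20: ŷ = -26 + 1.5·20 = 4; e = 2 − 4 = -2
x=25: ŷ = -26 + 1.5·25 = 11.5; e = 14.5 − 11.5 = 3
x=30: ŷ = -26 + 1.5·30 = 19; e = 16 − 19 = -3
x=35: ŷ = -26 + 1.5·35 = 26.5; e = 31.5 − 26.5 = 5
x=40: ŷ = -26 + 1.5·40 = 34; e = 31 − 34 = -3
x=45: ŷ = -26 + 1.5·45 = 41.5; e = 41.5 − 41.5 = 0
SSE = 4 + 9 + 9 + 25 + 9 + 0 = 56

SSE = 56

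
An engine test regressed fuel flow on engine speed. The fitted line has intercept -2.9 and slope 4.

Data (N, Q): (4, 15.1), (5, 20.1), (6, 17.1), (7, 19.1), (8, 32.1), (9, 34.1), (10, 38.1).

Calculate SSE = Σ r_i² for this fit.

N=4: Q̂ = -2.9 + 4·4 = 13.1; r = 15.1 − 13.1 = 2
N=5: Q̂ = -2.9 + 4·5 = 17.1; r = 20.1 − 17.1 = 3
N=6: Q̂ = -2.9 + 4·6 = 21.1; r = 17.1 − 21.1 = -4
N=7: Q̂ = -2.9 + 4·7 = 25.1; r = 19.1 − 25.1 = -6
N=8: Q̂ = -2.9 + 4·8 = 29.1; r = 32.1 − 29.1 = 3
N=9: Q̂ = -2.9 + 4·9 = 33.1; r = 34.1 − 33.1 = 1
N=10: Q̂ = -2.9 + 4·10 = 37.1; r = 38.1 − 37.1 = 1
SSE = 4 + 9 + 16 + 36 + 9 + 1 + 1 = 76

SSE = 76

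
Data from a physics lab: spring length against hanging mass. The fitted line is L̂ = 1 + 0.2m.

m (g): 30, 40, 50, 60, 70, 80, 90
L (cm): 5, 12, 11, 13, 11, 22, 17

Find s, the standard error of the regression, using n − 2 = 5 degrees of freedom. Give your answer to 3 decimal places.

s = 3.406

m=30: L̂ = 1 + 0.2·30 = 7; e = 5 − 7 = -2
m=40: L̂ = 1 + 0.2·40 = 9; e = 12 − 9 = 3
m=50: L̂ = 1 + 0.2·50 = 11; e = 11 − 11 = 0
m=60: L̂ = 1 + 0.2·60 = 13; e = 13 − 13 = 0
m=70: L̂ = 1 + 0.2·70 = 15; e = 11 − 15 = -4
m=80: L̂ = 1 + 0.2·80 = 17; e = 22 − 17 = 5
m=90: L̂ = 1 + 0.2·90 = 19; e = 17 − 19 = -2
SSE = 4 + 9 + 0 + 0 + 16 + 25 + 4 = 58
s = √(58/5) = √11.6 ≈ 3.406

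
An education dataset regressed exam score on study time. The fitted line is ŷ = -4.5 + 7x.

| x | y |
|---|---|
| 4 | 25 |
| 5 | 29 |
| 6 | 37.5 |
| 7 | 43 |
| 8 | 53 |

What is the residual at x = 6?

r = 0

ŷ = -4.5 + 7·6 = 37.5
r = 37.5 − 37.5 = 0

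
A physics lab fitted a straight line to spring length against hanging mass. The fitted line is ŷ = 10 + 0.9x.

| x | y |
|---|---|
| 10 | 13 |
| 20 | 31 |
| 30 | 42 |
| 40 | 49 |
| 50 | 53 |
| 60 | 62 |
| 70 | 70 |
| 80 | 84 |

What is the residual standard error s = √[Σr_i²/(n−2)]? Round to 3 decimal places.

s = 4.082

x=10: ŷ = 10 + 0.9·10 = 19; r = 13 − 19 = -6
x=20: ŷ = 10 + 0.9·20 = 28; r = 31 − 28 = 3
x=30: ŷ = 10 + 0.9·30 = 37; r = 42 − 37 = 5
x=40: ŷ = 10 + 0.9·40 = 46; r = 49 − 46 = 3
x=50: ŷ = 10 + 0.9·50 = 55; r = 53 − 55 = -2
x=60: ŷ = 10 + 0.9·60 = 64; r = 62 − 64 = -2
x=70: ŷ = 10 + 0.9·70 = 73; r = 70 − 73 = -3
x=80: ŷ = 10 + 0.9·80 = 82; r = 84 − 82 = 2
SSE = 36 + 9 + 25 + 9 + 4 + 4 + 9 + 4 = 100
s = √(100/6) = √16.6667 ≈ 4.082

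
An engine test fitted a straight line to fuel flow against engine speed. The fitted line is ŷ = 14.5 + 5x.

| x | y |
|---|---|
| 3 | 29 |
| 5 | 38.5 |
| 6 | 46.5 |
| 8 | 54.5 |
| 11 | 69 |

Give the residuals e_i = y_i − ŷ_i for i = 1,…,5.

x=3: ŷ = 14.5 + 5·3 = 29.5; e = 29 − 29.5 = -0.5
x=5: ŷ = 14.5 + 5·5 = 39.5; e = 38.5 − 39.5 = -1
x=6: ŷ = 14.5 + 5·6 = 44.5; e = 46.5 − 44.5 = 2
x=8: ŷ = 14.5 + 5·8 = 54.5; e = 54.5 − 54.5 = 0
x=11: ŷ = 14.5 + 5·11 = 69.5; e = 69 − 69.5 = -0.5

-0.5, -1, 2, 0, -0.5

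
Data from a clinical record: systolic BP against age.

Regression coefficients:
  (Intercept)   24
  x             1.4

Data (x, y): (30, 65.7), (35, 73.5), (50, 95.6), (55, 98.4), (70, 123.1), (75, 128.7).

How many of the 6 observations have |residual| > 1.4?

2

x=30: ŷ = 24 + 1.4·30 = 66; r = 65.7 − 66 = -0.3
x=35: ŷ = 24 + 1.4·35 = 73; r = 73.5 − 73 = 0.5
x=50: ŷ = 24 + 1.4·50 = 94; r = 95.6 − 94 = 1.6
x=55: ŷ = 24 + 1.4·55 = 101; r = 98.4 − 101 = -2.6
x=70: ŷ = 24 + 1.4·70 = 122; r = 123.1 − 122 = 1.1
x=75: ŷ = 24 + 1.4·75 = 129; r = 128.7 − 129 = -0.3
|r| > 1.4: x=50 (|r|=1.6), x=55 (|r|=2.6) → 2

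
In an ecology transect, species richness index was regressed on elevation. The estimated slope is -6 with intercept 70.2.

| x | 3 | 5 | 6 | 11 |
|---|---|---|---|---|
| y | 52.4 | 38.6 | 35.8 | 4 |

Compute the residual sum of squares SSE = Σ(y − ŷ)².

x=3: ŷ = 70.2 − 6·3 = 52.2; r = 52.4 − 52.2 = 0.2
x=5: ŷ = 70.2 − 6·5 = 40.2; r = 38.6 − 40.2 = -1.6
x=6: ŷ = 70.2 − 6·6 = 34.2; r = 35.8 − 34.2 = 1.6
x=11: ŷ = 70.2 − 6·11 = 4.2; r = 4 − 4.2 = -0.2
SSE = 0.04 + 2.56 + 2.56 + 0.04 = 5.2

SSE = 5.2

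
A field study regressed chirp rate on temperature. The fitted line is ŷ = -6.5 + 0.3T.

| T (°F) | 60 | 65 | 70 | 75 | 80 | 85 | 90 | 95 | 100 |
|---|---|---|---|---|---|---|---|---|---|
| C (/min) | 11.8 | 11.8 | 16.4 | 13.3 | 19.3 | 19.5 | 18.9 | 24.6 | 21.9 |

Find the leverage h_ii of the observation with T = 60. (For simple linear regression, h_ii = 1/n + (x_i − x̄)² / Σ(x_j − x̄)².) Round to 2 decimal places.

h = 0.38

T̄ = (60 + 65 + 70 + 75 + 80 + 85 + 90 + 95 + 100)/9 = 80
Σ(T − T̄)² = 400 + 225 + 100 + 25 + 0 + 25 + 100 + 225 + 400 = 1500
h = 1/9 + (-20)²/1500 = 0.111111 + 0.266667 = 0.38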